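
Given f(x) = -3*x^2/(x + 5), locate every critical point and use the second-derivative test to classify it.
f'(x) = 3*x*(-x - 10)/(x + 5)^2

Solve f'(x) = 0:
  f'(x) = -3*x*(x + 10)/(x + 5)^2; the denominator is positive wherever f is defined, so f'(x) = 0 ⇔ -3*x^2 - 30*x = 0.
  Factor: -3*x^2 - 30*x = -3*x*(x + 10) = 0.
  ⇒ x = -10, 0

f''(x) = -150/(x^3 + 15*x^2 + 75*x + 125)
Second-derivative test at each critical point:
  f''(-10) = 6/5 > 0 → local minimum
  f''(0) = -6/5 < 0 → local maximum

Critical points: x = -10 (local minimum); x = 0 (local maximum)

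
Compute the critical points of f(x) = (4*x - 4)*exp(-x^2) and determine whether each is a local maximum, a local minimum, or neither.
f'(x) = 4*(-2*x*(x - 1) + 1)*exp(-x^2)

Solve f'(x) = 0:
  f'(x) = (-8*x^2 + 8*x + 4)·exp(-x^2) and exp(-x^2) > 0 for every x, so f'(x) = 0 ⇔ -8*x^2 + 8*x + 4 = 0.
  Factor: -8*x^2 + 8*x + 4 = -4*(2*x^2 - 2*x - 1); 2*x^2 - 2*x - 1 = 0 has no rational roots; quadratic formula: x = (2 ± √12)/4.
  ⇒ x = 1/2 - sqrt(3)/2 ≈ -0.3660, 1/2 + sqrt(3)/2 ≈ 1.3660

f''(x) = 8*(2*x^2*(x - 1) - 3*x + 1)*exp(-x^2)
Second-derivative test at each critical point:
  f''(-0.3660) = 12.1190 > 0 → local minimum
  f''(1.3660) = -2.1441 < 0 → local maximum

Critical points: x = 1/2 - sqrt(3)/2 ≈ -0.3660 (local minimum); x = 1/2 + sqrt(3)/2 ≈ 1.3660 (local maximum)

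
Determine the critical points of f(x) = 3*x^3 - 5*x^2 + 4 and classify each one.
f'(x) = x*(9*x - 10)

Solve f'(x) = 0:
  Factor: 9*x^2 - 10*x = x*(9*x - 10) = 0.
  ⇒ x = 0, 10/9

f''(x) = 18*x - 10
Second-derivative test at each critical point:
  f''(0) = -10 < 0 → local maximum
  f''(10/9) = 10 > 0 → local minimum

Critical points: x = 0 (local maximum); x = 10/9 (local minimum)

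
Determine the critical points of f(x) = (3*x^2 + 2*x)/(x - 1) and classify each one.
f'(x) = (3*x^2 - 6*x - 2)/(x^2 - 2*x + 1)

Solve f'(x) = 0:
  f'(x) = (3*x^2 - 6*x - 2)/(x - 1)^2; the denominator is positive wherever f is defined, so f'(x) = 0 ⇔ 3*x^2 - 6*x - 2 = 0.
  3*x^2 - 6*x - 2 = 0 has no rational roots; quadratic formula: x = (6 ± √60)/6.
  ⇒ x = 1 - sqrt(15)/3 ≈ -0.2910, 1 + sqrt(15)/3 ≈ 2.2910

f''(x) = 10/(x^3 - 3*x^2 + 3*x - 1)
Second-derivative test at each critical point:
  f''(-0.2910) = -4.6476 < 0 → local maximum
  f''(2.2910) = 4.6476 > 0 → local minimum

Critical points: x = 1 - sqrt(15)/3 ≈ -0.2910 (local maximum); x = 1 + sqrt(15)/3 ≈ 2.2910 (local minimum)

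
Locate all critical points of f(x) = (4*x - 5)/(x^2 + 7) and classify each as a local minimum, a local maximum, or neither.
f'(x) = 2*(-2*x^2 + 5*x + 14)/(x^4 + 14*x^2 + 49)

Solve f'(x) = 0:
  f'(x) = -2*(2*x^2 - 5*x - 14)/(x^2 + 7)^2; the denominator is positive wherever f is defined, so f'(x) = 0 ⇔ -4*x^2 + 10*x + 28 = 0.
  Factor: -4*x^2 + 10*x + 28 = -2*(2*x^2 - 5*x - 14); 2*x^2 - 5*x - 14 = 0 has no rational roots; quadratic formula: x = (5 ± √137)/4.
  ⇒ x = 5/4 - sqrt(137)/4 ≈ -1.6762, 5/4 + sqrt(137)/4 ≈ 4.1762

f''(x) = 2*(4*x^2*(4*x - 5) + (5 - 12*x)*(x^2 + 7))/(x^2 + 7)^3
Second-derivative test at each critical point:
  f''(-1.6762) = 0.2433 > 0 → local minimum
  f''(4.1762) = -0.0392 < 0 → local maximum

Critical points: x = 5/4 - sqrt(137)/4 ≈ -1.6762 (local minimum); x = 5/4 + sqrt(137)/4 ≈ 4.1762 (local maximum)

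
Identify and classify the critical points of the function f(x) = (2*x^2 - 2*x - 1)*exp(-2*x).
f'(x) = 4*x*(2 - x)*exp(-2*x)

Solve f'(x) = 0:
  f'(x) = (-4*x^2 + 8*x)·exp(-2*x) and exp(-2*x) > 0 for every x, so f'(x) = 0 ⇔ -4*x^2 + 8*x = 0.
  Factor: -4*x^2 + 8*x = -4*x*(x - 2) = 0.
  ⇒ x = 0, 2

f''(x) = 8*(x^2 - 3*x + 1)*exp(-2*x)
Second-derivative test at each critical point:
  f''(0) = 8 > 0 → local minimum
  f''(2) = -0.1465 < 0 → local maximum

Critical points: x = 0 (local minimum); x = 2 (local maximum)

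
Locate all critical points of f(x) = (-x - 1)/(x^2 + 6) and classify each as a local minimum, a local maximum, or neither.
f'(x) = (-x^2 + 2*x*(x + 1) - 6)/(x^2 + 6)^2

Solve f'(x) = 0:
  f'(x) = (x^2 + 2*x - 6)/(x^2 + 6)^2; the denominator is positive wherever f is defined, so f'(x) = 0 ⇔ x^2 + 2*x - 6 = 0.
  x^2 + 2*x - 6 = 0 has no rational roots; quadratic formula: x = (-2 ± √28)/2.
  ⇒ x = -sqrt(7) - 1 ≈ -3.6458, -1 + sqrt(7) ≈ 1.6458

f''(x) = 2*(-4*x^2*(x + 1) + (3*x + 1)*(x^2 + 6))/(x^2 + 6)^3
Second-derivative test at each critical point:
  f''(-3.6458) = -0.0142 < 0 → local maximum
  f''(1.6458) = 0.0698 > 0 → local minimum

Critical points: x = -sqrt(7) - 1 ≈ -3.6458 (local maximum); x = -1 + sqrt(7) ≈ 1.6458 (local minimum)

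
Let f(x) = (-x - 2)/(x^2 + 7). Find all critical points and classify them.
f'(x) = (-x^2 + 2*x*(x + 2) - 7)/(x^2 + 7)^2

Solve f'(x) = 0:
  f'(x) = (x^2 + 4*x - 7)/(x^2 + 7)^2; the denominator is positive wherever f is defined, so f'(x) = 0 ⇔ x^2 + 4*x - 7 = 0.
  x^2 + 4*x - 7 = 0 has no rational roots; quadratic formula: x = (-4 ± √44)/2.
  ⇒ x = -sqrt(11) - 2 ≈ -5.3166, -2 + sqrt(11) ≈ 1.3166

f''(x) = 2*(-4*x^2*(x + 2) + (3*x + 2)*(x^2 + 7))/(x^2 + 7)^3
Second-derivative test at each critical point:
  f''(-5.3166) = -0.0053 < 0 → local maximum
  f''(1.3166) = 0.0870 > 0 → local minimum

Critical points: x = -sqrt(11) - 2 ≈ -5.3166 (local maximum); x = -2 + sqrt(11) ≈ 1.3166 (local minimum)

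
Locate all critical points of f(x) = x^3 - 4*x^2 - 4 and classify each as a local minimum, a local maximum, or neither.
f'(x) = x*(3*x - 8)

Solve f'(x) = 0:
  Factor: 3*x^2 - 8*x = x*(3*x - 8) = 0.
  ⇒ x = 0, 8/3

f''(x) = 6*x - 8
Second-derivative test at each critical point:
  f''(0) = -8 < 0 → local maximum
  f''(8/3) = 8 > 0 → local minimum

Critical points: x = 0 (local maximum); x = 8/3 (local minimum)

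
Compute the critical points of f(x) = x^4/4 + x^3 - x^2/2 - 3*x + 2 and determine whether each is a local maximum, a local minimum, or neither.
f'(x) = x^3 + 3*x^2 - x - 3

Solve f'(x) = 0:
  Factor: x^3 + 3*x^2 - x - 3 = (x - 1)*(x + 1)*(x + 3) = 0.
  ⇒ x = -3, -1, 1

f''(x) = 3*x^2 + 6*x - 1
Second-derivative test at each critical point:
  f''(-3) = 8 > 0 → local minimum
  f''(-1) = -4 < 0 → local maximum
  f''(1) = 8 > 0 → local minimum

Critical points: x = -3 (local minimum); x = -1 (local maximum); x = 1 (local minimum)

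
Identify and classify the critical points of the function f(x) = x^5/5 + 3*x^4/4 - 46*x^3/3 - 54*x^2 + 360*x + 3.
f'(x) = x^4 + 3*x^3 - 46*x^2 - 108*x + 360

Solve f'(x) = 0:
  Factor: x^4 + 3*x^3 - 46*x^2 - 108*x + 360 = (x - 6)*(x - 2)*(x + 5)*(x + 6) = 0.
  ⇒ x = -6, -5, 2, 6

f''(x) = 4*x^3 + 9*x^2 - 92*x - 108
Second-derivative test at each critical point:
  f''(-6) = -96 < 0 → local maximum
  f''(-5) = 77 > 0 → local minimum
  f''(2) = -224 < 0 → local maximum
  f''(6) = 528 > 0 → local minimum

Critical points: x = -6 (local maximum); x = -5 (local minimum); x = 2 (local maximum); x = 6 (local minimum)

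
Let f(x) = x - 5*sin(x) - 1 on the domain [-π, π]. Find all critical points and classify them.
f'(x) = 1 - 5*cos(x)

Solve f'(x) = 0 on [-π, π]:
  f'(x) = 0 ⇔ cos(x) = 1/5, i.e. x = ±arccos(1/5) + 2nπ; keep the solutions lying in [-π, π].
  ⇒ x = -acos(1/5) ≈ -1.3694, acos(1/5) ≈ 1.3694

f''(x) = 5*sin(x)
Second-derivative test at each critical point:
  f''(-1.3694) = -4.8990 < 0 → local maximum
  f''(1.3694) = 4.8990 > 0 → local minimum

Critical points: x = -acos(1/5) ≈ -1.3694 (local maximum); x = acos(1/5) ≈ 1.3694 (local minimum)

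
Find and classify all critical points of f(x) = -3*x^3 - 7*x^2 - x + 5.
f'(x) = -9*x^2 - 14*x - 1

Solve f'(x) = 0:
  9*x^2 + 14*x + 1 = 0 has no rational roots; quadratic formula: x = (-14 ± √160)/18.
  ⇒ x = -7/9 - 2*sqrt(10)/9 ≈ -1.4805, -7/9 + 2*sqrt(10)/9 ≈ -0.0750

f''(x) = -18*x - 14
Second-derivative test at each critical point:
  f''(-1.4805) = 12.6491 > 0 → local minimum
  f''(-0.0750) = -12.6491 < 0 → local maximum

Critical points: x = -7/9 - 2*sqrt(10)/9 ≈ -1.4805 (local minimum); x = -7/9 + 2*sqrt(10)/9 ≈ -0.0750 (local maximum)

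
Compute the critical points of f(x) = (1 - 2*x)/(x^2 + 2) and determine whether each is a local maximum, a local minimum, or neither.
f'(x) = 2*(x^2 - x - 2)/(x^4 + 4*x^2 + 4)

Solve f'(x) = 0:
  f'(x) = 2*(x - 2)*(x + 1)/(x^2 + 2)^2; the denominator is positive wherever f is defined, so f'(x) = 0 ⇔ 2*x^2 - 2*x - 4 = 0.
  Factor: 2*x^2 - 2*x - 4 = 2*(x - 2)*(x + 1) = 0.
  ⇒ x = -1, 2

f''(x) = 2*(4*x^2*(1 - 2*x) + (6*x - 1)*(x^2 + 2))/(x^2 + 2)^3
Second-derivative test at each critical point:
  f''(-1) = -2/3 < 0 → local maximum
  f''(2) = 1/6 > 0 → local minimum

Critical points: x = -1 (local maximum); x = 2 (local minimum)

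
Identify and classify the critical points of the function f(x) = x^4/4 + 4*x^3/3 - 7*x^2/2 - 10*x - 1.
f'(x) = x^3 + 4*x^2 - 7*x - 10

Solve f'(x) = 0:
  Factor: x^3 + 4*x^2 - 7*x - 10 = (x - 2)*(x + 1)*(x + 5) = 0.
  ⇒ x = -5, -1, 2

f''(x) = 3*x^2 + 8*x - 7
Second-derivative test at each critical point:
  f''(-5) = 28 > 0 → local minimum
  f''(-1) = -12 < 0 → local maximum
  f''(2) = 21 > 0 → local minimum

Critical points: x = -5 (local minimum); x = -1 (local maximum); x = 2 (local minimum)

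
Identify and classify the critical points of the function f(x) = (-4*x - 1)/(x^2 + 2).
f'(x) = 2*(2*x^2 + x - 4)/(x^4 + 4*x^2 + 4)

Solve f'(x) = 0:
  f'(x) = 2*(2*x^2 + x - 4)/(x^2 + 2)^2; the denominator is positive wherever f is defined, so f'(x) = 0 ⇔ 4*x^2 + 2*x - 8 = 0.
  Factor: 4*x^2 + 2*x - 8 = 2*(2*x^2 + x - 4); 2*x^2 + x - 4 = 0 has no rational roots; quadratic formula: x = (-1 ± √33)/4.
  ⇒ x = -sqrt(33)/4 - 1/4 ≈ -1.6861, -1/4 + sqrt(33)/4 ≈ 1.1861

f''(x) = 2*(-4*x^2*(4*x + 1) + (12*x + 1)*(x^2 + 2))/(x^2 + 2)^3
Second-derivative test at each critical point:
  f''(-1.6861) = -0.4898 < 0 → local maximum
  f''(1.1861) = 0.9898 > 0 → local minimum

Critical points: x = -sqrt(33)/4 - 1/4 ≈ -1.6861 (local maximum); x = -1/4 + sqrt(33)/4 ≈ 1.1861 (local minimum)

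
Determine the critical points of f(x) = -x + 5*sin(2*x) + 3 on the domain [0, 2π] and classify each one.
f'(x) = 10*cos(2*x) - 1

Solve f'(x) = 0 on [0, 2π]:
  f'(x) = 0 ⇔ cos(2*x) = 1/10, i.e. 2*x = ±arccos(1/10) + 2nπ; keep the solutions lying in [0, 2π].
  ⇒ x = acos(1/10)/2 ≈ 0.7353, pi - acos(1/10)/2 ≈ 2.4063, acos(1/10)/2 + pi ≈ 3.8769, -acos(1/10)/2 + 2*pi ≈ 5.5479

f''(x) = -20*sin(2*x)
Second-derivative test at each critical point:
  f''(0.7353) = -19.8997 < 0 → local maximum
  f''(2.4063) = 19.8997 > 0 → local minimum
  f''(3.8769) = -19.8997 < 0 → local maximum
  f''(5.5479) = 19.8997 > 0 → local minimum

Critical points: x = acos(1/10)/2 ≈ 0.7353 (local maximum); x = pi - acos(1/10)/2 ≈ 2.4063 (local minimum); x = acos(1/10)/2 + pi ≈ 3.8769 (local maximum); x = -acos(1/10)/2 + 2*pi ≈ 5.5479 (local minimum)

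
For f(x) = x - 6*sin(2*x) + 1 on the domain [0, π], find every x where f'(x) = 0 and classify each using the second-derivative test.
f'(x) = 1 - 12*cos(2*x)

Solve f'(x) = 0 on [0, π]:
  f'(x) = 0 ⇔ cos(2*x) = 1/12, i.e. 2*x = ±arccos(1/12) + 2nπ; keep the solutions lying in [0, π].
  ⇒ x = acos(1/12)/2 ≈ 0.7437, pi - acos(1/12)/2 ≈ 2.3979

f''(x) = 24*sin(2*x)
Second-derivative test at each critical point:
  f''(0.7437) = 23.9165 > 0 → local minimum
  f''(2.3979) = -23.9165 < 0 → local maximum

Critical points: x = acos(1/12)/2 ≈ 0.7437 (local minimum); x = pi - acos(1/12)/2 ≈ 2.3979 (local maximum)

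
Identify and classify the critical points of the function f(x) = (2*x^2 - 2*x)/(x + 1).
f'(x) = 2*(x^2 + 2*x - 1)/(x^2 + 2*x + 1)

Solve f'(x) = 0:
  f'(x) = 2*(x^2 + 2*x - 1)/(x + 1)^2; the denominator is positive wherever f is defined, so f'(x) = 0 ⇔ 2*x^2 + 4*x - 2 = 0.
  Factor: 2*x^2 + 4*x - 2 = 2*(x^2 + 2*x - 1); x^2 + 2*x - 1 = 0 has no rational roots; quadratic formula: x = (-2 ± √8)/2.
  ⇒ x = -sqrt(2) - 1 ≈ -2.4142, -1 + sqrt(2) ≈ 0.4142

f''(x) = 8/(x^3 + 3*x^2 + 3*x + 1)
Second-derivative test at each critical point:
  f''(-2.4142) = -2.8284 < 0 → local maximum
  f''(0.4142) = 2.8284 > 0 → local minimum

Critical points: x = -sqrt(2) - 1 ≈ -2.4142 (local maximum); x = -1 + sqrt(2) ≈ 0.4142 (local minimum)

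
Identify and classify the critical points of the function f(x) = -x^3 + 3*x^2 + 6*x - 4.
f'(x) = -3*x^2 + 6*x + 6

Solve f'(x) = 0:
  Factor: -3*x^2 + 6*x + 6 = -3*(x^2 - 2*x - 2); x^2 - 2*x - 2 = 0 has no rational roots; quadratic formula: x = (2 ± √12)/2.
  ⇒ x = 1 - sqrt(3) ≈ -0.7321, 1 + sqrt(3) ≈ 2.7321

f''(x) = 6 - 6*x
Second-derivative test at each critical point:
  f''(-0.7321) = 10.3923 > 0 → local minimum
  f''(2.7321) = -10.3923 < 0 → local maximum

Critical points: x = 1 - sqrt(3) ≈ -0.7321 (local minimum); x = 1 + sqrt(3) ≈ 2.7321 (local maximum)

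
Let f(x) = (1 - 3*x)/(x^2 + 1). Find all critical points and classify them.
f'(x) = (3*x^2 - 2*x - 3)/(x^4 + 2*x^2 + 1)

Solve f'(x) = 0:
  f'(x) = (3*x^2 - 2*x - 3)/(x^2 + 1)^2; the denominator is positive wherever f is defined, so f'(x) = 0 ⇔ 3*x^2 - 2*x - 3 = 0.
  3*x^2 - 2*x - 3 = 0 has no rational roots; quadratic formula: x = (2 ± √40)/6.
  ⇒ x = 1/3 - sqrt(10)/3 ≈ -0.7208, 1/3 + sqrt(10)/3 ≈ 1.3874

f''(x) = 2*(4*x^2*(1 - 3*x) + (9*x - 1)*(x^2 + 1))/(x^2 + 1)^3
Second-derivative test at each critical point:
  f''(-0.7208) = -2.7393 < 0 → local maximum
  f''(1.3874) = 0.7393 > 0 → local minimum

Critical points: x = 1/3 - sqrt(10)/3 ≈ -0.7208 (local maximum); x = 1/3 + sqrt(10)/3 ≈ 1.3874 (local minimum)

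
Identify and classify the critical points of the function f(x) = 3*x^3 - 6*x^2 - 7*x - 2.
f'(x) = 9*x^2 - 12*x - 7

Solve f'(x) = 0:
  9*x^2 - 12*x - 7 = 0 has no rational roots; quadratic formula: x = (12 ± √396)/18.
  ⇒ x = 2/3 - sqrt(11)/3 ≈ -0.4389, 2/3 + sqrt(11)/3 ≈ 1.7722

f''(x) = 18*x - 12
Second-derivative test at each critical point:
  f''(-0.4389) = -19.8997 < 0 → local maximum
  f''(1.7722) = 19.8997 > 0 → local minimum

Critical points: x = 2/3 - sqrt(11)/3 ≈ -0.4389 (local maximum); x = 2/3 + sqrt(11)/3 ≈ 1.7722 (local minimum)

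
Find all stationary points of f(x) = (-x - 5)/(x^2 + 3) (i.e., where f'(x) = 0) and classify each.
f'(x) = (-x^2 + 2*x*(x + 5) - 3)/(x^2 + 3)^2

Solve f'(x) = 0:
  f'(x) = (x^2 + 10*x - 3)/(x^2 + 3)^2; the denominator is positive wherever f is defined, so f'(x) = 0 ⇔ x^2 + 10*x - 3 = 0.
  x^2 + 10*x - 3 = 0 has no rational roots; quadratic formula: x = (-10 ± √112)/2.
  ⇒ x = -2*sqrt(7) - 5 ≈ -10.2915, -5 + 2*sqrt(7) ≈ 0.2915

f''(x) = 2*(-4*x^2*(x + 5) + (3*x + 5)*(x^2 + 3))/(x^2 + 3)^3
Second-derivative test at each critical point:
  f''(-10.2915) = -0.0009 < 0 → local maximum
  f''(0.2915) = 1.1120 > 0 → local minimum

Critical points: x = -2*sqrt(7) - 5 ≈ -10.2915 (local maximum); x = -5 + 2*sqrt(7) ≈ 0.2915 (local minimum)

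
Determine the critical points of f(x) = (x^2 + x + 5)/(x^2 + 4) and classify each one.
f'(x) = (-x^2 - 2*x + 4)/(x^4 + 8*x^2 + 16)

Solve f'(x) = 0:
  f'(x) = -(x^2 + 2*x - 4)/(x^2 + 4)^2; the denominator is positive wherever f is defined, so f'(x) = 0 ⇔ -x^2 - 2*x + 4 = 0.
  x^2 + 2*x - 4 = 0 has no rational roots; quadratic formula: x = (-2 ± √20)/2.
  ⇒ x = -sqrt(5) - 1 ≈ -3.2361, -1 + sqrt(5) ≈ 1.2361

f''(x) = 2*(x^3 + 3*x^2 - 12*x - 4)/(x^6 + 12*x^4 + 48*x^2 + 64)
Second-derivative test at each critical point:
  f''(-3.2361) = 0.0214 > 0 → local minimum
  f''(1.2361) = -0.1464 < 0 → local maximum

Critical points: x = -sqrt(5) - 1 ≈ -3.2361 (local minimum); x = -1 + sqrt(5) ≈ 1.2361 (local maximum)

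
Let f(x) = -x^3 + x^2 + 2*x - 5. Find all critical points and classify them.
f'(x) = -3*x^2 + 2*x + 2

Solve f'(x) = 0:
  3*x^2 - 2*x - 2 = 0 has no rational roots; quadratic formula: x = (2 ± √28)/6.
  ⇒ x = 1/3 - sqrt(7)/3 ≈ -0.5486, 1/3 + sqrt(7)/3 ≈ 1.2153

f''(x) = 2 - 6*x
Second-derivative test at each critical point:
  f''(-0.5486) = 5.2915 > 0 → local minimum
  f''(1.2153) = -5.2915 < 0 → local maximum

Critical points: x = 1/3 - sqrt(7)/3 ≈ -0.5486 (local minimum); x = 1/3 + sqrt(7)/3 ≈ 1.2153 (local maximum)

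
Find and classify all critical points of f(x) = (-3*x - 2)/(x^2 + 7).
f'(x) = (3*x^2 + 4*x - 21)/(x^4 + 14*x^2 + 49)

Solve f'(x) = 0:
  f'(x) = (3*x^2 + 4*x - 21)/(x^2 + 7)^2; the denominator is positive wherever f is defined, so f'(x) = 0 ⇔ 3*x^2 + 4*x - 21 = 0.
  3*x^2 + 4*x - 21 = 0 has no rational roots; quadratic formula: x = (-4 ± √268)/6.
  ⇒ x = -sqrt(67)/3 - 2/3 ≈ -3.3951, -2/3 + sqrt(67)/3 ≈ 2.0618

f''(x) = 2*(-4*x^2*(3*x + 2) + (9*x + 2)*(x^2 + 7))/(x^2 + 7)^3
Second-derivative test at each critical point:
  f''(-3.3951) = -0.0477 < 0 → local maximum
  f''(2.0618) = 0.1293 > 0 → local minimum

Critical points: x = -sqrt(67)/3 - 2/3 ≈ -3.3951 (local maximum); x = -2/3 + sqrt(67)/3 ≈ 2.0618 (local minimum)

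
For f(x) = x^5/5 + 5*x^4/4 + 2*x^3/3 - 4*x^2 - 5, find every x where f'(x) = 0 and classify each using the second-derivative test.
f'(x) = x*(x^3 + 5*x^2 + 2*x - 8)

Solve f'(x) = 0:
  Factor: x^4 + 5*x^3 + 2*x^2 - 8*x = x*(x - 1)*(x + 2)*(x + 4) = 0.
  ⇒ x = -4, -2, 0, 1

f''(x) = 4*x^3 + 15*x^2 + 4*x - 8
Second-derivative test at each critical point:
  f''(-4) = -40 < 0 → local maximum
  f''(-2) = 12 > 0 → local minimum
  f''(0) = -8 < 0 → local maximum
  f''(1) = 15 > 0 → local minimum

Critical points: x = -4 (local maximum); x = -2 (local minimum); x = 0 (local maximum); x = 1 (local minimum)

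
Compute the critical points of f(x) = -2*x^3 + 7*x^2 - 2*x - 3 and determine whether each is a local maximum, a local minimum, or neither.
f'(x) = -6*x^2 + 14*x - 2

Solve f'(x) = 0:
  Factor: -6*x^2 + 14*x - 2 = -2*(3*x^2 - 7*x + 1); 3*x^2 - 7*x + 1 = 0 has no rational roots; quadratic formula: x = (7 ± √37)/6.
  ⇒ x = 7/6 - sqrt(37)/6 ≈ 0.1529, sqrt(37)/6 + 7/6 ≈ 2.1805

f''(x) = 14 - 12*x
Second-derivative test at each critical point:
  f''(0.1529) = 12.1655 > 0 → local minimum
  f''(2.1805) = -12.1655 < 0 → local maximum

Critical points: x = 7/6 - sqrt(37)/6 ≈ 0.1529 (local minimum); x = sqrt(37)/6 + 7/6 ≈ 2.1805 (local maximum)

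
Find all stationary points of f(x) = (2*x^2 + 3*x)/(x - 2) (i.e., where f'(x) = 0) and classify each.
f'(x) = 2*(x^2 - 4*x - 3)/(x^2 - 4*x + 4)

Solve f'(x) = 0:
  f'(x) = 2*(x^2 - 4*x - 3)/(x - 2)^2; the denominator is positive wherever f is defined, so f'(x) = 0 ⇔ 2*x^2 - 8*x - 6 = 0.
  Factor: 2*x^2 - 8*x - 6 = 2*(x^2 - 4*x - 3); x^2 - 4*x - 3 = 0 has no rational roots; quadratic formula: x = (4 ± √28)/2.
  ⇒ x = 2 - sqrt(7) ≈ -0.6458, 2 + sqrt(7) ≈ 4.6458

f''(x) = 28/(x^3 - 6*x^2 + 12*x - 8)
Second-derivative test at each critical point:
  f''(-0.6458) = -1.5119 < 0 → local maximum
  f''(4.6458) = 1.5119 > 0 → local minimum

Critical points: x = 2 - sqrt(7) ≈ -0.6458 (local maximum); x = 2 + sqrt(7) ≈ 4.6458 (local minimum)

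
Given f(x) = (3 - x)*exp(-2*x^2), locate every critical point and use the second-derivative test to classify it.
f'(x) = (4*x*(x - 3) - 1)*exp(-2*x^2)

Solve f'(x) = 0:
  f'(x) = (4*x^2 - 12*x - 1)·exp(-2*x^2) and exp(-2*x^2) > 0 for every x, so f'(x) = 0 ⇔ 4*x^2 - 12*x - 1 = 0.
  4*x^2 - 12*x - 1 = 0 has no rational roots; quadratic formula: x = (12 ± √160)/8.
  ⇒ x = 3/2 - sqrt(10)/2 ≈ -0.0811, 3/2 + sqrt(10)/2 ≈ 3.0811

f''(x) = 4*(4*x^2*(3 - x) + 3*x - 3)*exp(-2*x^2)
Second-derivative test at each critical point:
  f''(-0.0811) = -12.4837 < 0 → local maximum
  f''(3.0811) = 7.181e-08 > 0 → local minimum

Critical points: x = 3/2 - sqrt(10)/2 ≈ -0.0811 (local maximum); x = 3/2 + sqrt(10)/2 ≈ 3.0811 (local minimum)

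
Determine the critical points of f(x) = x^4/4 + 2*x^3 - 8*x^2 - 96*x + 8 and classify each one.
f'(x) = x^3 + 6*x^2 - 16*x - 96

Solve f'(x) = 0:
  Factor: x^3 + 6*x^2 - 16*x - 96 = (x - 4)*(x + 4)*(x + 6) = 0.
  ⇒ x = -6, -4, 4

f''(x) = 3*x^2 + 12*x - 16
Second-derivative test at each critical point:
  f''(-6) = 20 > 0 → local minimum
  f''(-4) = -16 < 0 → local maximum
  f''(4) = 80 > 0 → local minimum

Critical points: x = -6 (local minimum); x = -4 (local maximum); x = 4 (local minimum)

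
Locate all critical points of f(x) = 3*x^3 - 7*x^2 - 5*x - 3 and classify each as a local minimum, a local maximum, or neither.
f'(x) = 9*x^2 - 14*x - 5

Solve f'(x) = 0:
  9*x^2 - 14*x - 5 = 0 has no rational roots; quadratic formula: x = (14 ± √376)/18.
  ⇒ x = 7/9 - sqrt(94)/9 ≈ -0.2995, 7/9 + sqrt(94)/9 ≈ 1.8550

f''(x) = 18*x - 14
Second-derivative test at each critical point:
  f''(-0.2995) = -19.3907 < 0 → local maximum
  f''(1.8550) = 19.3907 > 0 → local minimum

Critical points: x = 7/9 - sqrt(94)/9 ≈ -0.2995 (local maximum); x = 7/9 + sqrt(94)/9 ≈ 1.8550 (local minimum)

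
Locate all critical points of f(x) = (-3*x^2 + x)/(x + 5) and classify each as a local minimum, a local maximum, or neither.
f'(x) = (-3*x^2 - 30*x + 5)/(x^2 + 10*x + 25)

Solve f'(x) = 0:
  f'(x) = -(3*x^2 + 30*x - 5)/(x + 5)^2; the denominator is positive wherever f is defined, so f'(x) = 0 ⇔ -3*x^2 - 30*x + 5 = 0.
  3*x^2 + 30*x - 5 = 0 has no rational roots; quadratic formula: x = (-30 ± √960)/6.
  ⇒ x = -4*sqrt(15)/3 - 5 ≈ -10.1640, -5 + 4*sqrt(15)/3 ≈ 0.1640

f''(x) = -160/(x^3 + 15*x^2 + 75*x + 125)
Second-derivative test at each critical point:
  f''(-10.1640) = 1.1619 > 0 → local minimum
  f''(0.1640) = -1.1619 < 0 → local maximum

Critical points: x = -4*sqrt(15)/3 - 5 ≈ -10.1640 (local minimum); x = -5 + 4*sqrt(15)/3 ≈ 0.1640 (local maximum)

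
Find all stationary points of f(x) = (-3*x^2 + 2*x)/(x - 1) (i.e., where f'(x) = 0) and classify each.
f'(x) = (-3*x^2 + 6*x - 2)/(x^2 - 2*x + 1)

Solve f'(x) = 0:
  f'(x) = -(3*x^2 - 6*x + 2)/(x - 1)^2; the denominator is positive wherever f is defined, so f'(x) = 0 ⇔ -3*x^2 + 6*x - 2 = 0.
  3*x^2 - 6*x + 2 = 0 has no rational roots; quadratic formula: x = (6 ± √12)/6.
  ⇒ x = 1 - sqrt(3)/3 ≈ 0.4226, sqrt(3)/3 + 1 ≈ 1.5774

f''(x) = -2/(x^3 - 3*x^2 + 3*x - 1)
Second-derivative test at each critical point:
  f''(0.4226) = 10.3923 > 0 → local minimum
  f''(1.5774) = -10.3923 < 0 → local maximum

Critical points: x = 1 - sqrt(3)/3 ≈ 0.4226 (local minimum); x = sqrt(3)/3 + 1 ≈ 1.5774 (local maximum)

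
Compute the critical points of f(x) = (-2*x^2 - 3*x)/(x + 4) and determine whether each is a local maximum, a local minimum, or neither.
f'(x) = 2*(-x^2 - 8*x - 6)/(x^2 + 8*x + 16)

Solve f'(x) = 0:
  f'(x) = -2*(x^2 + 8*x + 6)/(x + 4)^2; the denominator is positive wherever f is defined, so f'(x) = 0 ⇔ -2*x^2 - 16*x - 12 = 0.
  Factor: -2*x^2 - 16*x - 12 = -2*(x^2 + 8*x + 6); x^2 + 8*x + 6 = 0 has no rational roots; quadratic formula: x = (-8 ± √40)/2.
  ⇒ x = -4 - sqrt(10) ≈ -7.1623, -4 + sqrt(10) ≈ -0.8377

f''(x) = -40/(x^3 + 12*x^2 + 48*x + 64)
Second-derivative test at each critical point:
  f''(-7.1623) = 1.2649 > 0 → local minimum
  f''(-0.8377) = -1.2649 < 0 → local maximum

Critical points: x = -4 - sqrt(10) ≈ -7.1623 (local minimum); x = -4 + sqrt(10) ≈ -0.8377 (local maximum)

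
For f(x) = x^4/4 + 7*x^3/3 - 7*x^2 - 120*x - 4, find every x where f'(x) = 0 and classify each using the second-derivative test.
f'(x) = x^3 + 7*x^2 - 14*x - 120

Solve f'(x) = 0:
  Factor: x^3 + 7*x^2 - 14*x - 120 = (x - 4)*(x + 5)*(x + 6) = 0.
  ⇒ x = -6, -5, 4

f''(x) = 3*x^2 + 14*x - 14
Second-derivative test at each critical point:
  f''(-6) = 10 > 0 → local minimum
  f''(-5) = -9 < 0 → local maximum
  f''(4) = 90 > 0 → local minimum

Critical points: x = -6 (local minimum); x = -5 (local maximum); x = 4 (local minimum)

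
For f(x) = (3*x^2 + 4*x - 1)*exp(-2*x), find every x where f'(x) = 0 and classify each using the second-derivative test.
f'(x) = 2*(-3*x^2 - x + 3)*exp(-2*x)

Solve f'(x) = 0:
  f'(x) = (-6*x^2 - 2*x + 6)·exp(-2*x) and exp(-2*x) > 0 for every x, so f'(x) = 0 ⇔ -6*x^2 - 2*x + 6 = 0.
  Factor: -6*x^2 - 2*x + 6 = -2*(3*x^2 + x - 3); 3*x^2 + x - 3 = 0 has no rational roots; quadratic formula: x = (-1 ± √37)/6.
  ⇒ x = -sqrt(37)/6 - 1/6 ≈ -1.1805, -1/6 + sqrt(37)/6 ≈ 0.8471

f''(x) = 2*(6*x^2 - 4*x - 7)*exp(-2*x)
Second-derivative test at each critical point:
  f''(-1.1805) = 128.9632 > 0 → local minimum
  f''(0.8471) = -2.2352 < 0 → local maximum

Critical points: x = -sqrt(37)/6 - 1/6 ≈ -1.1805 (local minimum); x = -1/6 + sqrt(37)/6 ≈ 0.8471 (local maximum)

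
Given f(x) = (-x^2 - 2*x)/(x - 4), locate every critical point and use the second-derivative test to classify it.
f'(x) = (-x^2 + 8*x + 8)/(x^2 - 8*x + 16)

Solve f'(x) = 0:
  f'(x) = -(x^2 - 8*x - 8)/(x - 4)^2; the denominator is positive wherever f is defined, so f'(x) = 0 ⇔ -x^2 + 8*x + 8 = 0.
  x^2 - 8*x - 8 = 0 has no rational roots; quadratic formula: x = (8 ± √96)/2.
  ⇒ x = 4 - 2*sqrt(6) ≈ -0.8990, 4 + 2*sqrt(6) ≈ 8.8990

f''(x) = -48/(x^3 - 12*x^2 + 48*x - 64)
Second-derivative test at each critical point:
  f''(-0.8990) = 0.4082 > 0 → local minimum
  f''(8.8990) = -0.4082 < 0 → local maximum

Critical points: x = 4 - 2*sqrt(6) ≈ -0.8990 (local minimum); x = 4 + 2*sqrt(6) ≈ 8.8990 (local maximum)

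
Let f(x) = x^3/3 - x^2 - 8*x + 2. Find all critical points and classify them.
f'(x) = x^2 - 2*x - 8

Solve f'(x) = 0:
  Factor: x^2 - 2*x - 8 = (x - 4)*(x + 2) = 0.
  ⇒ x = -2, 4

f''(x) = 2*x - 2
Second-derivative test at each critical point:
  f''(-2) = -6 < 0 → local maximum
  f''(4) = 6 > 0 → local minimum

Critical points: x = -2 (local maximum); x = 4 (local minimum)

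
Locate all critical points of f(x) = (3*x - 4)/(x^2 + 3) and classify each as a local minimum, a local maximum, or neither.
f'(x) = (-3*x^2 + 8*x + 9)/(x^4 + 6*x^2 + 9)

Solve f'(x) = 0:
  f'(x) = -(3*x^2 - 8*x - 9)/(x^2 + 3)^2; the denominator is positive wherever f is defined, so f'(x) = 0 ⇔ -3*x^2 + 8*x + 9 = 0.
  3*x^2 - 8*x - 9 = 0 has no rational roots; quadratic formula: x = (8 ± √172)/6.
  ⇒ x = 4/3 - sqrt(43)/3 ≈ -0.8525, 4/3 + sqrt(43)/3 ≈ 3.5191

f''(x) = 2*(4*x^2*(3*x - 4) + (4 - 9*x)*(x^2 + 3))/(x^2 + 3)^3
Second-derivative test at each critical point:
  f''(-0.8525) = 0.9443 > 0 → local minimum
  f''(3.5191) = -0.0554 < 0 → local maximum

Critical points: x = 4/3 - sqrt(43)/3 ≈ -0.8525 (local minimum); x = 4/3 + sqrt(43)/3 ≈ 3.5191 (local maximum)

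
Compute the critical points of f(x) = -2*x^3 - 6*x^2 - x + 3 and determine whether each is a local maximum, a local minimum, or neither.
f'(x) = -6*x^2 - 12*x - 1

Solve f'(x) = 0:
  6*x^2 + 12*x + 1 = 0 has no rational roots; quadratic formula: x = (-12 ± √120)/12.
  ⇒ x = -1 - sqrt(30)/6 ≈ -1.9129, -1 + sqrt(30)/6 ≈ -0.0871

f''(x) = -12*x - 12
Second-derivative test at each critical point:
  f''(-1.9129) = 10.9545 > 0 → local minimum
  f''(-0.0871) = -10.9545 < 0 → local maximum

Critical points: x = -1 - sqrt(30)/6 ≈ -1.9129 (local minimum); x = -1 + sqrt(30)/6 ≈ -0.0871 (local maximum)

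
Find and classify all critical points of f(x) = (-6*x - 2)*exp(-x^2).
f'(x) = 2*(2*x*(3*x + 1) - 3)*exp(-x^2)

Solve f'(x) = 0:
  f'(x) = (12*x^2 + 4*x - 6)·exp(-x^2) and exp(-x^2) > 0 for every x, so f'(x) = 0 ⇔ 12*x^2 + 4*x - 6 = 0.
  Factor: 12*x^2 + 4*x - 6 = 2*(6*x^2 + 2*x - 3); 6*x^2 + 2*x - 3 = 0 has no rational roots; quadratic formula: x = (-2 ± √76)/12.
  ⇒ x = -sqrt(19)/6 - 1/6 ≈ -0.8931, -1/6 + sqrt(19)/6 ≈ 0.5598

f''(x) = 4*(-6*x^3 - 2*x^2 + 9*x + 1)*exp(-x^2)
Second-derivative test at each critical point:
  f''(-0.8931) = -7.8522 < 0 → local maximum
  f''(0.5598) = 12.7447 > 0 → local minimum

Critical points: x = -sqrt(19)/6 - 1/6 ≈ -0.8931 (local maximum); x = -1/6 + sqrt(19)/6 ≈ 0.5598 (local minimum)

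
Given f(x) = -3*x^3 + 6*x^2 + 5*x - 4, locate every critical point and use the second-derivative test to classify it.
f'(x) = -9*x^2 + 12*x + 5

Solve f'(x) = 0:
  Factor: -9*x^2 + 12*x + 5 = -(3*x - 5)*(3*x + 1) = 0.
  ⇒ x = -1/3, 5/3

f''(x) = 12 - 18*x
Second-derivative test at each critical point:
  f''(-1/3) = 18 > 0 → local minimum
  f''(5/3) = -18 < 0 → local maximum

Critical points: x = -1/3 (local minimum); x = 5/3 (local maximum)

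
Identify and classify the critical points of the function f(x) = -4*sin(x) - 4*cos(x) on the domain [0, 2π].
f'(x) = -4*sqrt(2)*cos(x + pi/4)

Solve f'(x) = 0 on [0, 2π]:
  f'(x) = 0 ⇔ -4*cos(x) = -4*sin(x) ⇔ tan(x) = 1, i.e. x = arctan(1) + nπ; keep the solutions lying in [0, 2π].
  ⇒ x = pi/4 ≈ 0.7854, 5*pi/4 ≈ 3.9270

f''(x) = 4*sqrt(2)*sin(x + pi/4)
Second-derivative test at each critical point:
  f''(0.7854) = 5.6569 > 0 → local minimum
  f''(3.9270) = -5.6569 < 0 → local maximum

Critical points: x = pi/4 ≈ 0.7854 (local minimum); x = 5*pi/4 ≈ 3.9270 (local maximum)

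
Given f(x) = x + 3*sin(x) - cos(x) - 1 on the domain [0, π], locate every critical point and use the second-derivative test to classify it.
f'(x) = sin(x) + 3*cos(x) + 1

Solve f'(x) = 0 on [0, π]:
  f'(x) = 0 ⇔ sin(x) + 3*cos(x) = -1. Write the left side as R·cos(x + φ) with R = √(3² + (-1)²) = sqrt(10), cos φ = 3*sqrt(10)/10, sin φ = -sqrt(10)/10; then cos(x + φ) = -sqrt(10)/10. Solve for x and keep the solutions lying in [0, π].
  ⇒ x = pi - atan(4/3) ≈ 2.2143

f''(x) = -3*sin(x) + cos(x)
Second-derivative test at each critical point:
  f''(2.2143) = -3 < 0 → local maximum

Critical points: x = pi - atan(4/3) ≈ 2.2143 (local maximum)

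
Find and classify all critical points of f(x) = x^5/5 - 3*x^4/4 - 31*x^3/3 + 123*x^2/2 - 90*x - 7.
f'(x) = x^4 - 3*x^3 - 31*x^2 + 123*x - 90

Solve f'(x) = 0:
  Factor: x^4 - 3*x^3 - 31*x^2 + 123*x - 90 = (x - 5)*(x - 3)*(x - 1)*(x + 6) = 0.
  ⇒ x = -6, 1, 3, 5

f''(x) = 4*x^3 - 9*x^2 - 62*x + 123
Second-derivative test at each critical point:
  f''(-6) = -693 < 0 → local maximum
  f''(1) = 56 > 0 → local minimum
  f''(3) = -36 < 0 → local maximum
  f''(5) = 88 > 0 → local minimum

Critical points: x = -6 (local maximum); x = 1 (local minimum); x = 3 (local maximum); x = 5 (local minimum)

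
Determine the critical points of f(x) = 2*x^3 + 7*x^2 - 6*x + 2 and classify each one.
f'(x) = 6*x^2 + 14*x - 6

Solve f'(x) = 0:
  Factor: 6*x^2 + 14*x - 6 = 2*(3*x^2 + 7*x - 3); 3*x^2 + 7*x - 3 = 0 has no rational roots; quadratic formula: x = (-7 ± √85)/6.
  ⇒ x = -sqrt(85)/6 - 7/6 ≈ -2.7033, -7/6 + sqrt(85)/6 ≈ 0.3699

f''(x) = 12*x + 14
Second-derivative test at each critical point:
  f''(-2.7033) = -18.4391 < 0 → local maximum
  f''(0.3699) = 18.4391 > 0 → local minimum

Critical points: x = -sqrt(85)/6 - 7/6 ≈ -2.7033 (local maximum); x = -7/6 + sqrt(85)/6 ≈ 0.3699 (local minimum)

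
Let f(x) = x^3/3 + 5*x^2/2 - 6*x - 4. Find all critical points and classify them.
f'(x) = x^2 + 5*x - 6

Solve f'(x) = 0:
  Factor: x^2 + 5*x - 6 = (x - 1)*(x + 6) = 0.
  ⇒ x = -6, 1

f''(x) = 2*x + 5
Second-derivative test at each critical point:
  f''(-6) = -7 < 0 → local maximum
  f''(1) = 7 > 0 → local minimum

Critical points: x = -6 (local maximum); x = 1 (local minimum)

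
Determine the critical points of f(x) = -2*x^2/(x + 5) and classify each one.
f'(x) = 2*x*(-x - 10)/(x + 5)^2

Solve f'(x) = 0:
  f'(x) = -2*x*(x + 10)/(x + 5)^2; the denominator is positive wherever f is defined, so f'(x) = 0 ⇔ -2*x^2 - 20*x = 0.
  Factor: -2*x^2 - 20*x = -2*x*(x + 10) = 0.
  ⇒ x = -10, 0

f''(x) = -100/(x^3 + 15*x^2 + 75*x + 125)
Second-derivative test at each critical point:
  f''(-10) = 4/5 > 0 → local minimum
  f''(0) = -4/5 < 0 → local maximum

Critical points: x = -10 (local minimum); x = 0 (local maximum)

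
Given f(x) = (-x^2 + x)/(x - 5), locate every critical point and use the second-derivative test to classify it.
f'(x) = (-x^2 + 10*x - 5)/(x^2 - 10*x + 25)

Solve f'(x) = 0:
  f'(x) = -(x^2 - 10*x + 5)/(x - 5)^2; the denominator is positive wherever f is defined, so f'(x) = 0 ⇔ -x^2 + 10*x - 5 = 0.
  x^2 - 10*x + 5 = 0 has no rational roots; quadratic formula: x = (10 ± √80)/2.
  ⇒ x = 5 - 2*sqrt(5) ≈ 0.5279, 2*sqrt(5) + 5 ≈ 9.4721

f''(x) = -40/(x^3 - 15*x^2 + 75*x - 125)
Second-derivative test at each critical point:
  f''(0.5279) = 0.4472 > 0 → local minimum
  f''(9.4721) = -0.4472 < 0 → local maximum

Critical points: x = 5 - 2*sqrt(5) ≈ 0.5279 (local minimum); x = 2*sqrt(5) + 5 ≈ 9.4721 (local maximum)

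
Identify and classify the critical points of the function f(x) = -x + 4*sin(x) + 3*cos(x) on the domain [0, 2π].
f'(x) = -3*sin(x) + 4*cos(x) - 1

Solve f'(x) = 0 on [0, 2π]:
  f'(x) = 0 ⇔ -3*sin(x) + 4*cos(x) = 1. Write the left side as R·cos(x + φ) with R = √(4² + 3²) = 5, cos φ = 4/5, sin φ = 3/5; then cos(x + φ) = 1/5. Solve for x and keep the solutions lying in [0, 2π].
  ⇒ x = atan((-3 + 8*sqrt(6))/(4 + 6*sqrt(6))) ≈ 0.7259, atan((-8*sqrt(6) - 3)/(4 - 6*sqrt(6))) + pi ≈ 4.2702

f''(x) = -4*sin(x) - 3*cos(x)
Second-derivative test at each critical point:
  f''(0.7259) = -4.8990 < 0 → local maximum
  f''(4.2702) = 4.8990 > 0 → local minimum

Critical points: x = atan((-3 + 8*sqrt(6))/(4 + 6*sqrt(6))) ≈ 0.7259 (local maximum); x = atan((-8*sqrt(6) - 3)/(4 - 6*sqrt(6))) + pi ≈ 4.2702 (local minimum)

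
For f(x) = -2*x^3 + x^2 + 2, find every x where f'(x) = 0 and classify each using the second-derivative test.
f'(x) = 2*x*(1 - 3*x)

Solve f'(x) = 0:
  Factor: -6*x^2 + 2*x = -2*x*(3*x - 1) = 0.
  ⇒ x = 0, 1/3

f''(x) = 2 - 12*x
Second-derivative test at each critical point:
  f''(0) = 2 > 0 → local minimum
  f''(1/3) = -2 < 0 → local maximum

Critical points: x = 0 (local minimum); x = 1/3 (local maximum)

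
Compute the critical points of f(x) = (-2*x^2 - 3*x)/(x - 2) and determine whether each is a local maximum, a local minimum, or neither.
f'(x) = 2*(-x^2 + 4*x + 3)/(x^2 - 4*x + 4)

Solve f'(x) = 0:
  f'(x) = -2*(x^2 - 4*x - 3)/(x - 2)^2; the denominator is positive wherever f is defined, so f'(x) = 0 ⇔ -2*x^2 + 8*x + 6 = 0.
  Factor: -2*x^2 + 8*x + 6 = -2*(x^2 - 4*x - 3); x^2 - 4*x - 3 = 0 has no rational roots; quadratic formula: x = (4 ± √28)/2.
  ⇒ x = 2 - sqrt(7) ≈ -0.6458, 2 + sqrt(7) ≈ 4.6458

f''(x) = -28/(x^3 - 6*x^2 + 12*x - 8)
Second-derivative test at each critical point:
  f''(-0.6458) = 1.5119 > 0 → local minimum
  f''(4.6458) = -1.5119 < 0 → local maximum

Critical points: x = 2 - sqrt(7) ≈ -0.6458 (local minimum); x = 2 + sqrt(7) ≈ 4.6458 (local maximum)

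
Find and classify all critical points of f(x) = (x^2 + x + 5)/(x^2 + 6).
f'(x) = (-x^2 + 2*x + 6)/(x^4 + 12*x^2 + 36)

Solve f'(x) = 0:
  f'(x) = -(x^2 - 2*x - 6)/(x^2 + 6)^2; the denominator is positive wherever f is defined, so f'(x) = 0 ⇔ -x^2 + 2*x + 6 = 0.
  x^2 - 2*x - 6 = 0 has no rational roots; quadratic formula: x = (2 ± √28)/2.
  ⇒ x = 1 - sqrt(7) ≈ -1.6458, 1 + sqrt(7) ≈ 3.6458

f''(x) = 2*(x^3 - 3*x^2 - 18*x + 6)/(x^6 + 18*x^4 + 108*x^2 + 216)
Second-derivative test at each critical point:
  f''(-1.6458) = 0.0698 > 0 → local minimum
  f''(3.6458) = -0.0142 < 0 → local maximum

Critical points: x = 1 - sqrt(7) ≈ -1.6458 (local minimum); x = 1 + sqrt(7) ≈ 3.6458 (local maximum)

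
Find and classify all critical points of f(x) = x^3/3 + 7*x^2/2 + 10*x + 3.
f'(x) = x^2 + 7*x + 10

Solve f'(x) = 0:
  Factor: x^2 + 7*x + 10 = (x + 2)*(x + 5) = 0.
  ⇒ x = -5, -2

f''(x) = 2*x + 7
Second-derivative test at each critical point:
  f''(-5) = -3 < 0 → local maximum
  f''(-2) = 3 > 0 → local minimum

Critical points: x = -5 (local maximum); x = -2 (local minimum)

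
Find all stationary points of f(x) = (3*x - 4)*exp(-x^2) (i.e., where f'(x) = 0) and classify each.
f'(x) = (-2*x*(3*x - 4) + 3)*exp(-x^2)

Solve f'(x) = 0:
  f'(x) = (-6*x^2 + 8*x + 3)·exp(-x^2) and exp(-x^2) > 0 for every x, so f'(x) = 0 ⇔ -6*x^2 + 8*x + 3 = 0.
  6*x^2 - 8*x - 3 = 0 has no rational roots; quadratic formula: x = (8 ± √136)/12.
  ⇒ x = 2/3 - sqrt(34)/6 ≈ -0.3052, 2/3 + sqrt(34)/6 ≈ 1.6385

f''(x) = 2*(2*x^2*(3*x - 4) - 9*x + 4)*exp(-x^2)
Second-derivative test at each critical point:
  f''(-0.3052) = 10.6250 > 0 → local minimum
  f''(1.6385) = -0.7959 < 0 → local maximum

Critical points: x = 2/3 - sqrt(34)/6 ≈ -0.3052 (local minimum); x = 2/3 + sqrt(34)/6 ≈ 1.6385 (local maximum)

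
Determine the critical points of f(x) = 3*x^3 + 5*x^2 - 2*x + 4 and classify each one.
f'(x) = 9*x^2 + 10*x - 2

Solve f'(x) = 0:
  9*x^2 + 10*x - 2 = 0 has no rational roots; quadratic formula: x = (-10 ± √172)/18.
  ⇒ x = -sqrt(43)/9 - 5/9 ≈ -1.2842, -5/9 + sqrt(43)/9 ≈ 0.1730

f''(x) = 18*x + 10
Second-derivative test at each critical point:
  f''(-1.2842) = -13.1149 < 0 → local maximum
  f''(0.1730) = 13.1149 > 0 → local minimum

Critical points: x = -sqrt(43)/9 - 5/9 ≈ -1.2842 (local maximum); x = -5/9 + sqrt(43)/9 ≈ 0.1730 (local minimum)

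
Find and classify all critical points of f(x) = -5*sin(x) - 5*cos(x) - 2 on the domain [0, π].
f'(x) = -5*sqrt(2)*cos(x + pi/4)

Solve f'(x) = 0 on [0, π]:
  f'(x) = 0 ⇔ -5*cos(x) = -5*sin(x) ⇔ tan(x) = 1, i.e. x = arctan(1) + nπ; keep the solutions lying in [0, π].
  ⇒ x = pi/4 ≈ 0.7854

f''(x) = 5*sqrt(2)*sin(x + pi/4)
Second-derivative test at each critical point:
  f''(0.7854) = 7.0711 > 0 → local minimum

Critical points: x = pi/4 ≈ 0.7854 (local minimum)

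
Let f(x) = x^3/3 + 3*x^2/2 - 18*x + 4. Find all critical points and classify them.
f'(x) = x^2 + 3*x - 18

Solve f'(x) = 0:
  Factor: x^2 + 3*x - 18 = (x - 3)*(x + 6) = 0.
  ⇒ x = -6, 3

f''(x) = 2*x + 3
Second-derivative test at each critical point:
  f''(-6) = -9 < 0 → local maximum
  f''(3) = 9 > 0 → local minimum

Critical points: x = -6 (local maximum); x = 3 (local minimum)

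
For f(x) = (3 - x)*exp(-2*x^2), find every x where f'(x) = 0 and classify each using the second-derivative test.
f'(x) = (4*x*(x - 3) - 1)*exp(-2*x^2)

Solve f'(x) = 0:
  f'(x) = (4*x^2 - 12*x - 1)·exp(-2*x^2) and exp(-2*x^2) > 0 for every x, so f'(x) = 0 ⇔ 4*x^2 - 12*x - 1 = 0.
  4*x^2 - 12*x - 1 = 0 has no rational roots; quadratic formula: x = (12 ± √160)/8.
  ⇒ x = 3/2 - sqrt(10)/2 ≈ -0.0811, 3/2 + sqrt(10)/2 ≈ 3.0811

f''(x) = 4*(4*x^2*(3 - x) + 3*x - 3)*exp(-2*x^2)
Second-derivative test at each critical point:
  f''(-0.0811) = -12.4837 < 0 → local maximum
  f''(3.0811) = 7.181e-08 > 0 → local minimum

Critical points: x = 3/2 - sqrt(10)/2 ≈ -0.0811 (local maximum); x = 3/2 + sqrt(10)/2 ≈ 3.0811 (local minimum)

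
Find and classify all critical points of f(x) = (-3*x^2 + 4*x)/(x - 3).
f'(x) = 3*(-x^2 + 6*x - 4)/(x^2 - 6*x + 9)

Solve f'(x) = 0:
  f'(x) = -3*(x^2 - 6*x + 4)/(x - 3)^2; the denominator is positive wherever f is defined, so f'(x) = 0 ⇔ -3*x^2 + 18*x - 12 = 0.
  Factor: -3*x^2 + 18*x - 12 = -3*(x^2 - 6*x + 4); x^2 - 6*x + 4 = 0 has no rational roots; quadratic formula: x = (6 ± √20)/2.
  ⇒ x = 3 - sqrt(5) ≈ 0.7639, sqrt(5) + 3 ≈ 5.2361

f''(x) = -30/(x^3 - 9*x^2 + 27*x - 27)
Second-derivative test at each critical point:
  f''(0.7639) = 2.6833 > 0 → local minimum
  f''(5.2361) = -2.6833 < 0 → local maximum

Critical points: x = 3 - sqrt(5) ≈ 0.7639 (local minimum); x = sqrt(5) + 3 ≈ 5.2361 (local maximum)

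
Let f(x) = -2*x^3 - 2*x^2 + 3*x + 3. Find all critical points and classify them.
f'(x) = -6*x^2 - 4*x + 3

Solve f'(x) = 0:
  6*x^2 + 4*x - 3 = 0 has no rational roots; quadratic formula: x = (-4 ± √88)/12.
  ⇒ x = -sqrt(22)/6 - 1/3 ≈ -1.1151, -1/3 + sqrt(22)/6 ≈ 0.4484

f''(x) = -12*x - 4
Second-derivative test at each critical point:
  f''(-1.1151) = 9.3808 > 0 → local minimum
  f''(0.4484) = -9.3808 < 0 → local maximum

Critical points: x = -sqrt(22)/6 - 1/3 ≈ -1.1151 (local minimum); x = -1/3 + sqrt(22)/6 ≈ 0.4484 (local maximum)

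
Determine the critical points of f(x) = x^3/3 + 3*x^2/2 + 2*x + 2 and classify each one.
f'(x) = x^2 + 3*x + 2

Solve f'(x) = 0:
  Factor: x^2 + 3*x + 2 = (x + 1)*(x + 2) = 0.
  ⇒ x = -2, -1

f''(x) = 2*x + 3
Second-derivative test at each critical point:
  f''(-2) = -1 < 0 → local maximum
  f''(-1) = 1 > 0 → local minimum

Critical points: x = -2 (local maximum); x = -1 (local minimum)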